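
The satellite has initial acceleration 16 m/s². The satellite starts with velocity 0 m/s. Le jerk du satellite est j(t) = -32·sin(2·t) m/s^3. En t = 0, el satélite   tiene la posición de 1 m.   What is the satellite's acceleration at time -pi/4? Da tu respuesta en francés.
Nous devons trouver l'intégrale de notre équation du jerk j(t) = -32·sin(2·t) 1 fois. L'intégrale du jerk est l'accélération. En utilisant a(0) = 16, nous obtenons a(t) = 16·cos(2·t). Nous avons l'accélération a(t) = 16·cos(2·t). En substituant t = -pi/4: a(-pi/4) = 0.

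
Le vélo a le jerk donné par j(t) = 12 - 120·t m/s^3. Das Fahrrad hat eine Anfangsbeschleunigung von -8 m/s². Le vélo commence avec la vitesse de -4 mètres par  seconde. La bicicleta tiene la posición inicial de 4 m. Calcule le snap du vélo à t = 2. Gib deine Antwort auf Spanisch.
Para resolver esto, necesitamos tomar 1 derivada de nuestra ecuación de la sacudida j(t) = 12 - 120·t. La derivada de la sacudida da el snap: s(t) = -120. Usando s(t) = -120 y sustituyendo t = 2, encontramos s = -120.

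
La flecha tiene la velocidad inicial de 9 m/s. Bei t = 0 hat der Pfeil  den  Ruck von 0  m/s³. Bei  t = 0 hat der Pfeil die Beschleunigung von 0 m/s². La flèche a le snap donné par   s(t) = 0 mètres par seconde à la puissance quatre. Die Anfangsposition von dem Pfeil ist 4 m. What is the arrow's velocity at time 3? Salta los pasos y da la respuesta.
At t = 3, v = 9.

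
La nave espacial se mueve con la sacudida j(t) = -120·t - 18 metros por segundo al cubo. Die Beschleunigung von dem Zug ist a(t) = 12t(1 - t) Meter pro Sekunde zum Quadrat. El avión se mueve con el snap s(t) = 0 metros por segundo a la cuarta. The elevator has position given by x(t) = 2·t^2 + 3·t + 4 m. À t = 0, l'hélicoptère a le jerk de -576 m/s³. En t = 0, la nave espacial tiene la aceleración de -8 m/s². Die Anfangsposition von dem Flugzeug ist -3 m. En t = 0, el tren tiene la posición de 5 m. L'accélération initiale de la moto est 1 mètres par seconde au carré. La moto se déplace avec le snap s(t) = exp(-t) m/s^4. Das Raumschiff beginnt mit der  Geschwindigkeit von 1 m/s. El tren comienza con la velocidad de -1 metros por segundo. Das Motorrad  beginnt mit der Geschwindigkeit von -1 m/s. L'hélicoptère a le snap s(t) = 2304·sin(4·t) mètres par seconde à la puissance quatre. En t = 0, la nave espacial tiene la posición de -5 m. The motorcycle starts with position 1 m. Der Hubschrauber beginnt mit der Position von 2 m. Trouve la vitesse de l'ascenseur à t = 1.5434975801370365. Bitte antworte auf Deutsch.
Um dies zu lösen, müssen wir 1 Ableitung unserer Gleichung für die Position x(t) = 2·t^2 + 3·t + 4 nehmen. Durch Ableiten von der Position erhalten wir die Geschwindigkeit: v(t) = 4·t + 3. Mit v(t) = 4·t + 3 und Einsetzen von t = 1.5434975801370365, finden wir v = 9.17399032054815.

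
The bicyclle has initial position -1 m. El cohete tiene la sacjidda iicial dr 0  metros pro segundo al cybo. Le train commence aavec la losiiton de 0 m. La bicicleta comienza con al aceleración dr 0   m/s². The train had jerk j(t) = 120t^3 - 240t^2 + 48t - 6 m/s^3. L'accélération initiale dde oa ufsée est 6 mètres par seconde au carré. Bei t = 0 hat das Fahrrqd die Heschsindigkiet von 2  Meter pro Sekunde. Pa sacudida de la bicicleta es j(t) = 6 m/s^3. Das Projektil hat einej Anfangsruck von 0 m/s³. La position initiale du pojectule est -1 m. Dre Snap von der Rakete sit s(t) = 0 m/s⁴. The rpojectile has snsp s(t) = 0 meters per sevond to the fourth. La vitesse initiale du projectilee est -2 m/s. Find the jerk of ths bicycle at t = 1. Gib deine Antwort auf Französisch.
Nous avons le jerk j(t) = 6. En substituant t = 1: j(1) = 6.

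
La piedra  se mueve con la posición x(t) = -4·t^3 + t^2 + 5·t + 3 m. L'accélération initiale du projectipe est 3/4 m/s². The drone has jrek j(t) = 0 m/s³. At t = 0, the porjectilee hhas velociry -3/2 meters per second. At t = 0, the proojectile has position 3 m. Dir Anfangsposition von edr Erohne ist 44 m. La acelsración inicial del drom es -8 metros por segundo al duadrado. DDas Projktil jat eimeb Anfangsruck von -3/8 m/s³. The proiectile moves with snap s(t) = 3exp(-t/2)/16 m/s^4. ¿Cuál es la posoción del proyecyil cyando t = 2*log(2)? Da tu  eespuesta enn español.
Debemos encontrar la antiderivada de nuestra ecuación del snap s(t) = 3·exp(-t/2)/16 4 veces. La antiderivada del snap es la sacudida. Usando j(0) = -3/8, obtenemos j(t) = -3·exp(-t/2)/8. Tomando ∫j(t)dt y aplicando a(0) = 3/4, encontramos a(t) = 3·exp(-t/2)/4. La antiderivada de la aceleración, con v(0) = -3/2, da la velocidad: v(t) = -3·exp(-t/2)/2. Integrando la velocidad y usando la condición inicial x(0) = 3, obtenemos x(t) = 3·exp(-t/2). Tenemos la posición x(t) = 3·exp(-t/2). Sustituyendo t = 2*log(2): x(2*log(2)) = 3/2.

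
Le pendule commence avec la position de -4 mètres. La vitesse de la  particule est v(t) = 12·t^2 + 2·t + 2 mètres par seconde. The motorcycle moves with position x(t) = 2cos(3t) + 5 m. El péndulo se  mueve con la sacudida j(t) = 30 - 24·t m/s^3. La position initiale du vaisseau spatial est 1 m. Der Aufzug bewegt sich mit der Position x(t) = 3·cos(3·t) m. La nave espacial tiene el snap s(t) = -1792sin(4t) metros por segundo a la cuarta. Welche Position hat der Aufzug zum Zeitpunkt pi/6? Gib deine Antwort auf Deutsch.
Mit x(t) = 3·cos(3·t) und Einsetzen von t = pi/6, finden wir x = 0.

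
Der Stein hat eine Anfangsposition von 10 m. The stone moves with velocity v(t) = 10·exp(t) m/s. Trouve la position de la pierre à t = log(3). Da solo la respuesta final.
La position à t = log(3) est x = 30.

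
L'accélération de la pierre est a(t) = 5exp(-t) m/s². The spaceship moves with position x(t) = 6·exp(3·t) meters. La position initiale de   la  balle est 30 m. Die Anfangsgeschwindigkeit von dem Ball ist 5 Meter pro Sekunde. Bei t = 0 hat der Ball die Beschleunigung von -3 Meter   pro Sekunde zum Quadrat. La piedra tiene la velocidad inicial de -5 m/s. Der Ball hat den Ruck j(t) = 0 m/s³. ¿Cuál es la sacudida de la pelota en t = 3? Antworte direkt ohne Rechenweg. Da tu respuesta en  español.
La respuesta es 0.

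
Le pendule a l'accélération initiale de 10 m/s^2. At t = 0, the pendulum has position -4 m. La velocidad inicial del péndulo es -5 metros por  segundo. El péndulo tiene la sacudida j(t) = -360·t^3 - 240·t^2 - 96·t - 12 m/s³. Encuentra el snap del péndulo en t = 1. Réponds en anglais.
Starting from jerk j(t) = -360·t^3 - 240·t^2 - 96·t - 12, we take 1 derivative. The derivative of jerk gives snap: s(t) = -1080·t^2 - 480·t - 96. Using s(t) = -1080·t^2 - 480·t - 96 and substituting t = 1, we find s = -1656.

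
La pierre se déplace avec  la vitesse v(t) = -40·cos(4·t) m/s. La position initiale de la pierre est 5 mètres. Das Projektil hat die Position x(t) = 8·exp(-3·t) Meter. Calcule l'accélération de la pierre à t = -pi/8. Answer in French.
En partant de la vitesse v(t) = -40·cos(4·t), nous prenons 1 dérivée. La dérivée de la vitesse donne l'accélération: a(t) = 160·sin(4·t). De l'équation de l'accélération a(t) = 160·sin(4·t), nous substituons t = -pi/8 pour obtenir a = -160.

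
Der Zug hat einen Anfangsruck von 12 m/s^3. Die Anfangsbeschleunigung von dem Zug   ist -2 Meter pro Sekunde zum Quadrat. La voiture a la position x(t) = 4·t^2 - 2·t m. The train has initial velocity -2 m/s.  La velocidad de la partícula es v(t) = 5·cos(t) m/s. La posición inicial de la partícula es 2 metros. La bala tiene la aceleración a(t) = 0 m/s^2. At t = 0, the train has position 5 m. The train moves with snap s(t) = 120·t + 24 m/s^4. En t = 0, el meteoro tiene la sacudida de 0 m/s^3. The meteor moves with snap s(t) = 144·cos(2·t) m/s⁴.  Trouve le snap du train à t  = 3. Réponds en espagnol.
Tenemos el snap s(t) = 120·t + 24. Sustituyendo t = 3: s(3) = 384.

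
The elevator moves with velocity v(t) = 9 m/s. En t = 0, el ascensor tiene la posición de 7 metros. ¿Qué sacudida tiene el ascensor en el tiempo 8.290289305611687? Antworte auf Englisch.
We must differentiate our velocity equation v(t) = 9 2 times. Differentiating velocity, we get acceleration: a(t) = 0. Differentiating acceleration, we get jerk: j(t) = 0. We have jerk j(t) = 0. Substituting t = 8.290289305611687: j(8.290289305611687) = 0.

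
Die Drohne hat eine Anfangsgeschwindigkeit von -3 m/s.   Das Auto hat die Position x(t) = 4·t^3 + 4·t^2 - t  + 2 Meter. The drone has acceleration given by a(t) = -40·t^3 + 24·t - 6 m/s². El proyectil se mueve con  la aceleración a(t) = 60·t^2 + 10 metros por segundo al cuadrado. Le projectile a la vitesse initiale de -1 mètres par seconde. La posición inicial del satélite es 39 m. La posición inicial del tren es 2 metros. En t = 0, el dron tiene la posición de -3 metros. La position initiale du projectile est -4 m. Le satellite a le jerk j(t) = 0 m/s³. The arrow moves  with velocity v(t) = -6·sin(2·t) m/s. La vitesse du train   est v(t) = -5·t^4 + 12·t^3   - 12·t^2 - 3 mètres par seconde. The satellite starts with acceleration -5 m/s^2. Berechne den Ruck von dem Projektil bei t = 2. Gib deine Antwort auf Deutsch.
Wir müssen unsere Gleichung für die Beschleunigung a(t) = 60·t^2 + 10 1-mal ableiten. Die Ableitung von der Beschleunigung ergibt den Ruck: j(t) = 120·t. Aus der Gleichung für den Ruck j(t) = 120·t, setzen wir t = 2 ein und erhalten j = 240.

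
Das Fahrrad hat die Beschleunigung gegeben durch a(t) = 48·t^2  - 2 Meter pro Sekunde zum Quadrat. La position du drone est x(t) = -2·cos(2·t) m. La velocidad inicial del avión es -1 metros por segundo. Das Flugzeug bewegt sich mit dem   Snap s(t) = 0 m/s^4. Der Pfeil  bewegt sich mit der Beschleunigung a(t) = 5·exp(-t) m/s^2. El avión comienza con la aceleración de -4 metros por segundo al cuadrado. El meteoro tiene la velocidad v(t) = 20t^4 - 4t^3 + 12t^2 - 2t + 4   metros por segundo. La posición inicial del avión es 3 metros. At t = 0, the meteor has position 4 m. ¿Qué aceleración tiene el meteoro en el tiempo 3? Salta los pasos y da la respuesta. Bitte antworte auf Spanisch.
En t = 3, a = 2122.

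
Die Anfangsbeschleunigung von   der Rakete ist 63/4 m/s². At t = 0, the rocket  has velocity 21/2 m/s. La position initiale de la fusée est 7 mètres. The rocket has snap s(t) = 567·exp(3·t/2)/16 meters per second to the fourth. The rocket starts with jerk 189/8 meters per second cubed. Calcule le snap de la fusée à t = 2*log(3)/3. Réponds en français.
Nous avons le snap s(t) = 567·exp(3·t/2)/16. En substituant t = 2*log(3)/3: s(2*log(3)/3) = 1701/16.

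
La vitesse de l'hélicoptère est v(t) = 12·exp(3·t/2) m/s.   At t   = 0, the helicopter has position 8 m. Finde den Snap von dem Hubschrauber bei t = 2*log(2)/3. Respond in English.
We must differentiate our velocity equation v(t) = 12·exp(3·t/2) 3 times. Differentiating velocity, we get acceleration: a(t) = 18·exp(3·t/2). Taking d/dt of a(t), we find j(t) = 27·exp(3·t/2). The derivative of jerk gives snap: s(t) = 81·exp(3·t/2)/2. Using s(t) = 81·exp(3·t/2)/2 and substituting t = 2*log(2)/3, we find s = 81.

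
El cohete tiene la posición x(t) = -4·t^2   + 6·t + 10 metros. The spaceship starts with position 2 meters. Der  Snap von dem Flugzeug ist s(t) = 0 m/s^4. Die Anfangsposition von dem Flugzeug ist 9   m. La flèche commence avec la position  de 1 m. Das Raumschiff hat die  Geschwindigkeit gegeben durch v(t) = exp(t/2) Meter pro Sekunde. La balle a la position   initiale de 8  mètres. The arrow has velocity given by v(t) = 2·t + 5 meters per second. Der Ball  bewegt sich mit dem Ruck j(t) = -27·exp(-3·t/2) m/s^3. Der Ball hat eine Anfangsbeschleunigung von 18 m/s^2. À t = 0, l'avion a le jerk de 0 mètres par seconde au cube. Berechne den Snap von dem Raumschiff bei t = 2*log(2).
Wir müssen unsere Gleichung für die Geschwindigkeit v(t) = exp(t/2) 3-mal ableiten. Mit d/dt von v(t) finden wir a(t) = exp(t/2)/2. Die Ableitung von der Beschleunigung ergibt den Ruck: j(t) = exp(t/2)/4. Die Ableitung von dem Ruck ergibt den Snap: s(t) = exp(t/2)/8. Wir haben den Snap s(t) = exp(t/2)/8. Durch Einsetzen von t = 2*log(2): s(2*log(2)) = 1/4.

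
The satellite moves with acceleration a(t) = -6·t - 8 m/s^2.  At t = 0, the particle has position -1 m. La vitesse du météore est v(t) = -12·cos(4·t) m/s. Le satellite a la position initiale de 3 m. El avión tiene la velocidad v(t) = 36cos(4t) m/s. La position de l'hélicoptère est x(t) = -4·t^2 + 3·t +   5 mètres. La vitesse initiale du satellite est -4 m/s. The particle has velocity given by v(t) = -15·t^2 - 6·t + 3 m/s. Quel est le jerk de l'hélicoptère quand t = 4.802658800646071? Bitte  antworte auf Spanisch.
Debemos derivar nuestra ecuación de la posición x(t) = -4·t^2 + 3·t + 5 3 veces. La derivada de la posición da la velocidad: v(t) = 3 - 8·t. La derivada de la velocidad da la aceleración: a(t) = -8. Tomando d/dt de a(t), encontramos j(t) = 0. Tenemos la sacudida j(t) = 0. Sustituyendo t = 4.802658800646071: j(4.802658800646071) = 0.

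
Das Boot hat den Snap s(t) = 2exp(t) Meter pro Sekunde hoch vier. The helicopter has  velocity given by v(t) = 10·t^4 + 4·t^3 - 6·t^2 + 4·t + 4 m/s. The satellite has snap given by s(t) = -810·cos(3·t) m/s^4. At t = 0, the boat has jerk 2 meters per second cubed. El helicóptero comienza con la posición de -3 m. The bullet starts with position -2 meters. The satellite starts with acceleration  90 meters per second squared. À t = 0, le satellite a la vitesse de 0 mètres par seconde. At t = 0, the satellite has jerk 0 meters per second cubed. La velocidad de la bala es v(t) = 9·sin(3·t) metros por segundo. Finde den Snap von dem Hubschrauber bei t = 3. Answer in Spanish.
Partiendo de la velocidad v(t) = 10·t^4 + 4·t^3 - 6·t^2 + 4·t + 4, tomamos 3 derivadas. Tomando d/dt de v(t), encontramos a(t) = 40·t^3 + 12·t^2 - 12·t + 4. Derivando la aceleración, obtenemos la sacudida: j(t) = 120·t^2 + 24·t - 12. Derivando la sacudida, obtenemos el snap: s(t) = 240·t + 24. De la ecuación del snap s(t) = 240·t + 24, sustituimos t = 3 para obtener s = 744.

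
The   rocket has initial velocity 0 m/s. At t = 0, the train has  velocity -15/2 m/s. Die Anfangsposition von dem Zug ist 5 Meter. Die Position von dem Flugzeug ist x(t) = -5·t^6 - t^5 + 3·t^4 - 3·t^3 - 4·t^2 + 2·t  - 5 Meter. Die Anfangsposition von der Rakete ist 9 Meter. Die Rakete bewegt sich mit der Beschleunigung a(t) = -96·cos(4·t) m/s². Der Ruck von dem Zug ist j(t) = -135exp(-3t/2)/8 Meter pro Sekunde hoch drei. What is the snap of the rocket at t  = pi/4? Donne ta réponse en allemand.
Ausgehend von der Beschleunigung a(t) = -96·cos(4·t), nehmen wir 2 Ableitungen. Mit d/dt von a(t) finden wir j(t) = 384·sin(4·t). Die Ableitung von dem Ruck ergibt den Snap: s(t) = 1536·cos(4·t). Aus der Gleichung für den Snap s(t) = 1536·cos(4·t), setzen wir t = pi/4 ein und erhalten s = -1536.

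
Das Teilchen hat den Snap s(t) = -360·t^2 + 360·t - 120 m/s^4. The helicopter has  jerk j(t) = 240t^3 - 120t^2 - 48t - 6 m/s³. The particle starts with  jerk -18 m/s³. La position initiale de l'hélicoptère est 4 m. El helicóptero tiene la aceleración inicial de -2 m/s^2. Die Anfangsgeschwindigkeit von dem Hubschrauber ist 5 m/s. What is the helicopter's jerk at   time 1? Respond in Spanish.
De la ecuación de la sacudida j(t) = 240·t^3 - 120·t^2 - 48·t - 6, sustituimos t = 1 para obtener j = 66.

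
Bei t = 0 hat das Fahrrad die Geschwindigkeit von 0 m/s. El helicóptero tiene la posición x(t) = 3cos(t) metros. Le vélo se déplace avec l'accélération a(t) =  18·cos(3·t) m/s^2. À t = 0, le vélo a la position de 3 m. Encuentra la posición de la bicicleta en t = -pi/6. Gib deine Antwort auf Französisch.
Nous devons intégrer notre équation de l'accélération a(t) = 18·cos(3·t) 2 fois. L'intégrale de l'accélération est la vitesse. En utilisant v(0) = 0, nous obtenons v(t) = 6·sin(3·t). La primitive de la vitesse, avec x(0) = 3, donne la position: x(t) = 5 - 2·cos(3·t). De l'équation de la position x(t) = 5 - 2·cos(3·t), nous substituons t = -pi/6 pour obtenir x = 5.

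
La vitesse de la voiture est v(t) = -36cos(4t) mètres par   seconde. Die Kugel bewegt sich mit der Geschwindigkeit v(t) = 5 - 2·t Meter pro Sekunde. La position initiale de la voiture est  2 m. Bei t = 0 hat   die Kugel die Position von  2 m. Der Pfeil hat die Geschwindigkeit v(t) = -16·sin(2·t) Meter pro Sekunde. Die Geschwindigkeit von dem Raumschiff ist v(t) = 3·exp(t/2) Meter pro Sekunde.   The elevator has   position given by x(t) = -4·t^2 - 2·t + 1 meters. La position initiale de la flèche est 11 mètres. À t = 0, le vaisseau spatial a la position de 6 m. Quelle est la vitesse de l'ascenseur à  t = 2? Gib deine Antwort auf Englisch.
We must differentiate our position equation x(t) = -4·t^2 - 2·t + 1 1 time. Taking d/dt of x(t), we find v(t) = -8·t - 2. Using v(t) = -8·t - 2 and substituting t = 2, we find v = -18.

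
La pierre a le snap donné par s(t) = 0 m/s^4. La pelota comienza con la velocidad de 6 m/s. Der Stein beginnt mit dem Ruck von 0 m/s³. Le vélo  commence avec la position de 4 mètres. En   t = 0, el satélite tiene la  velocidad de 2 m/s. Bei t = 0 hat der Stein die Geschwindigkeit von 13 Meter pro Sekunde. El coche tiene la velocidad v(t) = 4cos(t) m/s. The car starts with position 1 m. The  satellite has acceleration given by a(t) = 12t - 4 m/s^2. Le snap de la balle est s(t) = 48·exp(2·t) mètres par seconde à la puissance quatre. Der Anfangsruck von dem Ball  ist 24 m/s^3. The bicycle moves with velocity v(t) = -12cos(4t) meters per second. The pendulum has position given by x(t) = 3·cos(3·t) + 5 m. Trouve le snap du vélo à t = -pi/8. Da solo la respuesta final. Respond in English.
The snap at t = -pi/8 is s = 768.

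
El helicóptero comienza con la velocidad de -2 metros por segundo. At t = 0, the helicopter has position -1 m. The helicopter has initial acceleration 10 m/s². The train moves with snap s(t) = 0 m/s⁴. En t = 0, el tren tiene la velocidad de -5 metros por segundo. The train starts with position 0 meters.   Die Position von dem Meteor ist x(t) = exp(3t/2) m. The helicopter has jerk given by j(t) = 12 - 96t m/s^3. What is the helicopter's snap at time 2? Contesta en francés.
En partant du jerk j(t) = 12 - 96·t, nous prenons 1 dérivée. En dérivant le jerk, nous obtenons le snap: s(t) = -96. En utilisant s(t) = -96 et en substituant t = 2, nous trouvons s = -96.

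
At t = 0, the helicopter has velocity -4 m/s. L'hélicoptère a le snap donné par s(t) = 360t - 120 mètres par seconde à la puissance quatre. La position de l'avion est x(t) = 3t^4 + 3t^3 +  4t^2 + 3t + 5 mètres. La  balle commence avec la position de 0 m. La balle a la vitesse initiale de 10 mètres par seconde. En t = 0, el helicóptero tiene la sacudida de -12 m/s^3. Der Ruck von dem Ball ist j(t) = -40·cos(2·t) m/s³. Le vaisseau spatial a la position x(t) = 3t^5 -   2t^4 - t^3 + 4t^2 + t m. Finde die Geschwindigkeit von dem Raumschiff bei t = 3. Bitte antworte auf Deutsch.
Wir müssen unsere Gleichung für die Position x(t) = 3·t^5 - 2·t^4 - t^3 + 4·t^2 + t 1-mal ableiten. Durch Ableiten von der Position erhalten wir die Geschwindigkeit: v(t) = 15·t^4 - 8·t^3 - 3·t^2 + 8·t + 1. Aus der Gleichung für die Geschwindigkeit v(t) = 15·t^4 - 8·t^3 - 3·t^2 + 8·t + 1, setzen wir t = 3 ein und erhalten v = 997.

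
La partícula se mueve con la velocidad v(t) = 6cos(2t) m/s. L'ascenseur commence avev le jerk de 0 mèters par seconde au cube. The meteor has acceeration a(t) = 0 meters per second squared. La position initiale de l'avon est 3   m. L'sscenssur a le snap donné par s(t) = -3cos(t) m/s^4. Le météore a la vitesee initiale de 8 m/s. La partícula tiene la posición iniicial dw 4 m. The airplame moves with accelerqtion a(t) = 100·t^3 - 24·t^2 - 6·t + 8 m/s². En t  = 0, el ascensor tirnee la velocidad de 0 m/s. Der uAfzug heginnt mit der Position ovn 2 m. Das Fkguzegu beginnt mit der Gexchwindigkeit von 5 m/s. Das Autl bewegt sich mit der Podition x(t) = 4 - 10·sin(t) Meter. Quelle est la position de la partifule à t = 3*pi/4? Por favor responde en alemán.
Wir müssen unsere Gleichung für die Geschwindigkeit v(t) = 6·cos(2·t) 1-mal integrieren. Mit ∫v(t)dt und Anwendung von x(0) = 4, finden wir x(t) = 3·sin(2·t) + 4. Aus der Gleichung für die Position x(t) = 3·sin(2·t) + 4, setzen wir t = 3*pi/4 ein und erhalten x = 1.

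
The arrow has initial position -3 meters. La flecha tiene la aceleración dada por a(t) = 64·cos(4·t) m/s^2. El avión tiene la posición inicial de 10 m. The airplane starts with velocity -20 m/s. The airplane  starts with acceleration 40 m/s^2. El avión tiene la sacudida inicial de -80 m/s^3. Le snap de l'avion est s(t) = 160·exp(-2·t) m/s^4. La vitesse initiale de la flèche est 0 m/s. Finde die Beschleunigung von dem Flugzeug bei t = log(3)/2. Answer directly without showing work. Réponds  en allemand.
Die Beschleunigung bei t = log(3)/2 ist a = 40/3.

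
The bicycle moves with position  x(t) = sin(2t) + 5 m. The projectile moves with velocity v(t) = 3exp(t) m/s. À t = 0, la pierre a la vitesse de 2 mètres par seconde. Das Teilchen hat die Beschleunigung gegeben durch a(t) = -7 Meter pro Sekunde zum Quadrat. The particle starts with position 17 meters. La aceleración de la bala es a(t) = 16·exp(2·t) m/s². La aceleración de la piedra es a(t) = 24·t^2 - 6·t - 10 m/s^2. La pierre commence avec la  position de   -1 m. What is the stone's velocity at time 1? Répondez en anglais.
Starting from acceleration a(t) = 24·t^2 - 6·t - 10, we take 1 integral. The antiderivative of acceleration, with v(0) = 2, gives velocity: v(t) = 8·t^3 - 3·t^2 - 10·t + 2. We have velocity v(t) = 8·t^3 - 3·t^2 - 10·t + 2. Substituting t = 1: v(1) = -3.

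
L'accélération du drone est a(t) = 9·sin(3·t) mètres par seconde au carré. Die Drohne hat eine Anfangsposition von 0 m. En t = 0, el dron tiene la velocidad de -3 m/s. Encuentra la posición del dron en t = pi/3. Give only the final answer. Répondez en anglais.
The position at t = pi/3 is x = 0.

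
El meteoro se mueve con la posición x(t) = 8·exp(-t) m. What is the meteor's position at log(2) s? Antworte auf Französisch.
Nous avons la position x(t) = 8·exp(-t). En substituant t = log(2): x(log(2)) = 4.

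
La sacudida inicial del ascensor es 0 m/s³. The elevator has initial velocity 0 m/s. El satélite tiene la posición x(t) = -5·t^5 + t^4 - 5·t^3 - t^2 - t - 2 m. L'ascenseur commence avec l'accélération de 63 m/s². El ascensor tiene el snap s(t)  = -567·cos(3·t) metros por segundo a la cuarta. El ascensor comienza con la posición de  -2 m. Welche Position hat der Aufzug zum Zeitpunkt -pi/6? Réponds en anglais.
We must find the integral of our snap equation s(t) = -567·cos(3·t) 4 times. Finding the integral of s(t) and using j(0) = 0: j(t) = -189·sin(3·t). The antiderivative of jerk is acceleration. Using a(0) = 63, we get a(t) = 63·cos(3·t). The integral of acceleration is velocity. Using v(0) = 0, we get v(t) = 21·sin(3·t). The antiderivative of velocity, with x(0) = -2, gives position: x(t) = 5 - 7·cos(3·t). Using x(t) = 5 - 7·cos(3·t) and substituting t = -pi/6, we find x = 5.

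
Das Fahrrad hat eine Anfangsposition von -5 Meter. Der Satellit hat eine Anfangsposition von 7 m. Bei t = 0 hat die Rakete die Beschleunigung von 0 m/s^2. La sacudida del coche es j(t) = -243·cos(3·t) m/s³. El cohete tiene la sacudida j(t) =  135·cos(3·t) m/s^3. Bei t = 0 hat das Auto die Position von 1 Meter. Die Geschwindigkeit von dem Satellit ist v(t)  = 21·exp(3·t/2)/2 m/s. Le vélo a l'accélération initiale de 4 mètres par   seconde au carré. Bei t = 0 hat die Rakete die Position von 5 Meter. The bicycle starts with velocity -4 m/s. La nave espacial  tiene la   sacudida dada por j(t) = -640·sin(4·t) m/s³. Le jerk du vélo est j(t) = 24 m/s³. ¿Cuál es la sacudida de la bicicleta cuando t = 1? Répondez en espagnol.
Tenemos la sacudida j(t) = 24. Sustituyendo t = 1: j(1) = 24.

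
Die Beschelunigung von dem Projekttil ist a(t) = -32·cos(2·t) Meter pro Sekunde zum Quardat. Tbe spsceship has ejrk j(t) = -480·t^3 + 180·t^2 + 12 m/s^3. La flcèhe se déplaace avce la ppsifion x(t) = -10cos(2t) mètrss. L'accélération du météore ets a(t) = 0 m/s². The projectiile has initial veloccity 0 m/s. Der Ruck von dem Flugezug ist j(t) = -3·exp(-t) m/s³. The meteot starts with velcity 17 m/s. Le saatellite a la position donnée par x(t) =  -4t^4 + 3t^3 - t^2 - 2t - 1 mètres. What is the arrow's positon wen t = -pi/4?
From the given position equation x(t) = -10·cos(2·t), we substitute t = -pi/4 to get x = 0.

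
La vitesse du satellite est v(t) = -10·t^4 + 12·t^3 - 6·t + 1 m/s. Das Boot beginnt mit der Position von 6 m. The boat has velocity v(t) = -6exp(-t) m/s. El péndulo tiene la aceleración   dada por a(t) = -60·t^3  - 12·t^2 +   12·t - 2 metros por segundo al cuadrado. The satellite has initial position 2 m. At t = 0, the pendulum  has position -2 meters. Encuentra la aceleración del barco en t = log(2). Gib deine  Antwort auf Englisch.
To solve this, we need to take 1 derivative of our velocity equation v(t) = -6·exp(-t). Taking d/dt of v(t), we find a(t) = 6·exp(-t). We have acceleration a(t) = 6·exp(-t). Substituting t = log(2): a(log(2)) = 3.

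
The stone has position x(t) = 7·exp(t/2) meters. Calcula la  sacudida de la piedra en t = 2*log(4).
Partiendo de la posición x(t) = 7·exp(t/2), tomamos 3 derivadas. Tomando d/dt de x(t), encontramos v(t) = 7·exp(t/2)/2. Derivando la velocidad, obtenemos la aceleración: a(t) = 7·exp(t/2)/4. La derivada de la aceleración da la sacudida: j(t) = 7·exp(t/2)/8. Tenemos la sacudida j(t) = 7·exp(t/2)/8. Sustituyendo t = 2*log(4): j(2*log(4)) = 7/2.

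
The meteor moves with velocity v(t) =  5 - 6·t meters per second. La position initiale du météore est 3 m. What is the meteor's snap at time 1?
We must differentiate our velocity equation v(t) = 5 - 6·t 3 times. The derivative of velocity gives acceleration: a(t) = -6. Taking d/dt of a(t), we find j(t) = 0. The derivative of jerk gives snap: s(t) = 0. We have snap s(t) = 0. Substituting t = 1: s(1) = 0.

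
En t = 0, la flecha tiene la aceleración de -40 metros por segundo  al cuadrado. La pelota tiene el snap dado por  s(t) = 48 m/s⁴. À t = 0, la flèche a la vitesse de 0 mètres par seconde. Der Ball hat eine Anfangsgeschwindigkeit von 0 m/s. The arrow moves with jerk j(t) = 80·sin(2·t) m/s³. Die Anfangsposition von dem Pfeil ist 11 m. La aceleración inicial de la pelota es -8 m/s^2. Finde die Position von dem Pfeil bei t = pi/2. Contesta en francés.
Nous devons intégrer notre équation du jerk j(t) = 80·sin(2·t) 3 fois. La primitive du jerk est l'accélération. En utilisant a(0) = -40, nous obtenons a(t) = -40·cos(2·t). La primitive de l'accélération, avec v(0) = 0, donne la vitesse: v(t) = -20·sin(2·t). En prenant ∫v(t)dt et en appliquant x(0) = 11, nous trouvons x(t) = 10·cos(2·t) + 1. Nous avons la position x(t) = 10·cos(2·t) + 1. En substituant t = pi/2: x(pi/2) = -9.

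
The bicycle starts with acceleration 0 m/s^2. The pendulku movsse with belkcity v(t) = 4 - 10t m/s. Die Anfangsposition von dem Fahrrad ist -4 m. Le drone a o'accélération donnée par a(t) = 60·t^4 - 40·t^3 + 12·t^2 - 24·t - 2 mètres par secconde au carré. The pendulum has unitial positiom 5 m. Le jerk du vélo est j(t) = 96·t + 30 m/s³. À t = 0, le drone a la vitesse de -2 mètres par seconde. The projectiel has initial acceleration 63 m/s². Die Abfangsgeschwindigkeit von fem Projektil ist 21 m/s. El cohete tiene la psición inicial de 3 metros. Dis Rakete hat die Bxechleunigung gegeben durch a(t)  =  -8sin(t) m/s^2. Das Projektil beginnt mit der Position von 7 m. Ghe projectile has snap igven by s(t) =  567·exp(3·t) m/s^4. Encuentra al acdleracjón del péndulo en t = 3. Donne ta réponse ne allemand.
Ausgehend von der Geschwindigkeit v(t) = 4 - 10·t, nehmen wir 1 Ableitung. Mit d/dt von v(t) finden wir a(t) = -10. Mit a(t) = -10 und Einsetzen von t = 3, finden wir a = -10.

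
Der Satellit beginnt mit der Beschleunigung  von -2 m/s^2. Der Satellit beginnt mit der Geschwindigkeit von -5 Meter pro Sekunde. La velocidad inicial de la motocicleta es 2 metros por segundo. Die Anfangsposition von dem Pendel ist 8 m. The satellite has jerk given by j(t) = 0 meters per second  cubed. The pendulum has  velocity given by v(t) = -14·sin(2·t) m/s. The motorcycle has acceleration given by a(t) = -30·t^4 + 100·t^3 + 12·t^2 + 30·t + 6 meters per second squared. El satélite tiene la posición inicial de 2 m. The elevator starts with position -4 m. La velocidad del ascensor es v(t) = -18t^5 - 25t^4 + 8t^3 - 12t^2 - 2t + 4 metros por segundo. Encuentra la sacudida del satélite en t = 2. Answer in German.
Aus der Gleichung für den Ruck j(t) = 0, setzen wir t = 2 ein und erhalten j = 0.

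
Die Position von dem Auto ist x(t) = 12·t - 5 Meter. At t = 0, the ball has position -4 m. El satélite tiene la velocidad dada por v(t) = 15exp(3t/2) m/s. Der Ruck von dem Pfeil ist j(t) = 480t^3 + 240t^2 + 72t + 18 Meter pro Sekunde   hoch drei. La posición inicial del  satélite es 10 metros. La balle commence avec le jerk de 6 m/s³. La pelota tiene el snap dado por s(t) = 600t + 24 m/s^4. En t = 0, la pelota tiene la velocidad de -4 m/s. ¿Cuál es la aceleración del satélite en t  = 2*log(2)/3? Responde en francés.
Nous devons dériver notre équation de la vitesse v(t) = 15·exp(3·t/2) 1 fois. En dérivant la vitesse, nous obtenons l'accélération: a(t) = 45·exp(3·t/2)/2. De l'équation de l'accélération a(t) = 45·exp(3·t/2)/2, nous substituons t = 2*log(2)/3 pour obtenir a = 45.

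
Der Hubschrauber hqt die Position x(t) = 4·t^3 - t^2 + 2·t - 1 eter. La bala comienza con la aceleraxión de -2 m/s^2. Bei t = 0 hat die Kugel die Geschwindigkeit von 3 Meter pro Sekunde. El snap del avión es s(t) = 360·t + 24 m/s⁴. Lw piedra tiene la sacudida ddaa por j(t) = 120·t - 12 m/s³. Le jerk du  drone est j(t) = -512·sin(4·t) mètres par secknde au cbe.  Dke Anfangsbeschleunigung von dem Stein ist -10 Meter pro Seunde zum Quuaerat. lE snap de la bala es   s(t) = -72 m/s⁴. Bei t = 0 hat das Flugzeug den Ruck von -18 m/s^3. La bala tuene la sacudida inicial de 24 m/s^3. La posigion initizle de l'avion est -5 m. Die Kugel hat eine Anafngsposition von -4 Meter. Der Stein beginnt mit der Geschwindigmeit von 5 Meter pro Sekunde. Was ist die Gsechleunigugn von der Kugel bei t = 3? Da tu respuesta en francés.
Nous devons intégrer notre équation du snap s(t) = -72 2 fois. La primitive du snap, avec j(0) = 24, donne le jerk: j(t) = 24 - 72·t. La primitive du jerk est l'accélération. En utilisant a(0) = -2, nous obtenons a(t) = -36·t^2 + 24·t - 2. De l'équation de l'accélération a(t) = -36·t^2 + 24·t - 2, nous substituons t = 3 pour obtenir a = -254.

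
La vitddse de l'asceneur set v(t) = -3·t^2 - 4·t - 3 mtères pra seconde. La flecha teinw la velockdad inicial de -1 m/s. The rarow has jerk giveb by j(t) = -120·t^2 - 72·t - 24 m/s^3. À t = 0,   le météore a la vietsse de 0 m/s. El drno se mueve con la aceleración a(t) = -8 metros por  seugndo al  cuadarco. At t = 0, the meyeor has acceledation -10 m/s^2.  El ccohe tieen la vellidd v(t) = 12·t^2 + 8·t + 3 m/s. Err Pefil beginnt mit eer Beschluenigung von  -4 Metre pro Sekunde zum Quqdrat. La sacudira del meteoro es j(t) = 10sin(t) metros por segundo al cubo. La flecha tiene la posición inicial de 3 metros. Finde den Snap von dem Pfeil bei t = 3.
Wir müssen unsere Gleichung für den Ruck j(t) = -120·t^2 - 72·t - 24 1-mal ableiten. Mit d/dt von j(t) finden wir s(t) = -240·t - 72. Mit s(t) = -240·t - 72 und Einsetzen von t = 3, finden wir s = -792.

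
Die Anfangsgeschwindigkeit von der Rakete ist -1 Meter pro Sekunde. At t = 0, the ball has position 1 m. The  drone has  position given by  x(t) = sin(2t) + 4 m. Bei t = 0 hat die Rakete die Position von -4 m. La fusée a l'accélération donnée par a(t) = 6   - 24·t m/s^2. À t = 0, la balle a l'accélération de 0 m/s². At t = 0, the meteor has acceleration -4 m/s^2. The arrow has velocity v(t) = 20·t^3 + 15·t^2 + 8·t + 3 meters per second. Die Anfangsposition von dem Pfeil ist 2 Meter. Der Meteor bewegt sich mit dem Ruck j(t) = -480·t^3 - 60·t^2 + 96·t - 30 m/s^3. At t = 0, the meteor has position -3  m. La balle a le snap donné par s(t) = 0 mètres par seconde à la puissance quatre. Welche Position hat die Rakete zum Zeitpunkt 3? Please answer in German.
Wir müssen unsere Gleichung für die Beschleunigung a(t) = 6 - 24·t 2-mal integrieren. Das Integral von der Beschleunigung ist die Geschwindigkeit. Mit v(0) = -1 erhalten wir v(t) = -12·t^2 + 6·t - 1. Durch Integration von der Geschwindigkeit und Verwendung der Anfangsbedingung x(0) = -4, erhalten wir x(t) = -4·t^3 + 3·t^2 - t - 4. Mit x(t) = -4·t^3 + 3·t^2 - t - 4 und Einsetzen von t = 3, finden wir x = -88.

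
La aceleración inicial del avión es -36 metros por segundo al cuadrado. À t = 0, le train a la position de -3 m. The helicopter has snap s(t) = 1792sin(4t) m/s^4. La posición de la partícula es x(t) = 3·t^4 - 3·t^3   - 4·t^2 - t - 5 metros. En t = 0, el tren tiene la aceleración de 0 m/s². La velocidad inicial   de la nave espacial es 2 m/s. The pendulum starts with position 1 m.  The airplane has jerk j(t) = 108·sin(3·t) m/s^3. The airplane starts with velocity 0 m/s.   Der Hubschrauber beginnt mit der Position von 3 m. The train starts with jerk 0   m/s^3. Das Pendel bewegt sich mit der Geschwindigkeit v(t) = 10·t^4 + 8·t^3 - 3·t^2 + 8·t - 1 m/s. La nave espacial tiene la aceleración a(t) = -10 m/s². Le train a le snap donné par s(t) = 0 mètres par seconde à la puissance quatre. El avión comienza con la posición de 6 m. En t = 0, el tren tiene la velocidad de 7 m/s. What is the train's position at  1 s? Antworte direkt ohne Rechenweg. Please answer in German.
Bei t = 1, x = 4.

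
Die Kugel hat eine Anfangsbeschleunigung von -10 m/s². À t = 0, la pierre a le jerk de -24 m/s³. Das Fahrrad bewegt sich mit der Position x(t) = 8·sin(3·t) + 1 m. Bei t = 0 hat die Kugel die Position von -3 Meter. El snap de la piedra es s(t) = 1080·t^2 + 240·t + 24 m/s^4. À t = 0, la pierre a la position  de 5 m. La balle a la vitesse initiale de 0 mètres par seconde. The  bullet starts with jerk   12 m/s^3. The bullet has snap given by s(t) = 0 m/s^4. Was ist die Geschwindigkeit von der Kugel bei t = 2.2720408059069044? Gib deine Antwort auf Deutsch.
Wir müssen das Integral unserer Gleichung für den Snap s(t) = 0 3-mal finden. Die Stammfunktion von dem Snap, mit j(0) = 12, ergibt den Ruck: j(t) = 12. Die Stammfunktion von dem Ruck, mit a(0) = -10, ergibt die Beschleunigung: a(t) = 12·t - 10. Durch Integration von der Beschleunigung und Verwendung der Anfangsbedingung v(0) = 0, erhalten wir v(t) = 2·t·(3·t - 5). Mit v(t) = 2·t·(3·t - 5) und Einsetzen von t = 2.2720408059069044, finden wir v = 8.25260848316753.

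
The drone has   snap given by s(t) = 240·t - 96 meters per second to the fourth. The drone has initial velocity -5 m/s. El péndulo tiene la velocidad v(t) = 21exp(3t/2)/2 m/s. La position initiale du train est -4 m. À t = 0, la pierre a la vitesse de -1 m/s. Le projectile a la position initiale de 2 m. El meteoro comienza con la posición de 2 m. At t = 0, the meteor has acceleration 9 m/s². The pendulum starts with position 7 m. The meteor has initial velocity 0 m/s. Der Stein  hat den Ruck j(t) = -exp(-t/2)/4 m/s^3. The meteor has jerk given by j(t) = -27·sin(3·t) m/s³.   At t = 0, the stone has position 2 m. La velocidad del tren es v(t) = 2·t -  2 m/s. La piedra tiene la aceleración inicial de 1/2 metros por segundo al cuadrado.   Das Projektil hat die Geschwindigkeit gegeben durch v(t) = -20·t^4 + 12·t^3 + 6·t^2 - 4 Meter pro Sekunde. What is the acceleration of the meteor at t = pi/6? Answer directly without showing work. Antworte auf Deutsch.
Die Beschleunigung bei t = pi/6 ist a = 0.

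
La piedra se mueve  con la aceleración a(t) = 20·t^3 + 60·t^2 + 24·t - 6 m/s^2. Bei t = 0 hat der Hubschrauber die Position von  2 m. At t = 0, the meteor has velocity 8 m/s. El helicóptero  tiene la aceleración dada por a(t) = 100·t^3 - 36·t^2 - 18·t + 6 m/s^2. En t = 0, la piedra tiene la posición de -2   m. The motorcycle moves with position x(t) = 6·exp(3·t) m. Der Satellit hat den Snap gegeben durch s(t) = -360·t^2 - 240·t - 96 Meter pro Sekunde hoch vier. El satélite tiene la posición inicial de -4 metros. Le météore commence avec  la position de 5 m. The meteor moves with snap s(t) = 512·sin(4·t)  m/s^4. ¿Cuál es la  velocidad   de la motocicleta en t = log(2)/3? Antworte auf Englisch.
Starting from position x(t) = 6·exp(3·t), we take 1 derivative. Taking d/dt of x(t), we find v(t) = 18·exp(3·t). From the given velocity equation v(t) = 18·exp(3·t), we substitute t = log(2)/3 to get v = 36.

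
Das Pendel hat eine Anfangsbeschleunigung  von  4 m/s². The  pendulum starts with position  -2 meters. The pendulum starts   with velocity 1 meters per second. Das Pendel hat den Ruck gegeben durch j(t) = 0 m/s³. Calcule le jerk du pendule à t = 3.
En utilisant j(t) = 0 et en substituant t = 3, nous trouvons j = 0.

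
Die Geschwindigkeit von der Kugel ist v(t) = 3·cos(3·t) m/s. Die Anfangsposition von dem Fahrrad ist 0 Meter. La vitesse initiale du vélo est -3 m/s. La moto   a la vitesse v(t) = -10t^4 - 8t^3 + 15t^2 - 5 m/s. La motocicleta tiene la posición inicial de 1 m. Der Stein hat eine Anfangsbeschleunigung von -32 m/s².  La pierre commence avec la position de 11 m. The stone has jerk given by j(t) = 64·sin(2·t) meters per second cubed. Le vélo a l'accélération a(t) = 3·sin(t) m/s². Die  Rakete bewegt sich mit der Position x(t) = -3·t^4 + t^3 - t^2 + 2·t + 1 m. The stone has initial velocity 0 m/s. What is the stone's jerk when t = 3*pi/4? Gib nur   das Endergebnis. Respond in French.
À t = 3*pi/4, j = -64.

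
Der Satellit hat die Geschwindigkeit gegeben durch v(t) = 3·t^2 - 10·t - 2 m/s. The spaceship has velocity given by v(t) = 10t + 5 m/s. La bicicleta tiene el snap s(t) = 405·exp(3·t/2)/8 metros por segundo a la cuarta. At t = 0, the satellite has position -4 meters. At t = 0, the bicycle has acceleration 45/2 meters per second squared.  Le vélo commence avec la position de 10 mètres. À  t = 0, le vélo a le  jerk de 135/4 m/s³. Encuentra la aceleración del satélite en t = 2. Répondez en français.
En partant de la vitesse v(t) = 3·t^2 - 10·t - 2, nous prenons 1 dérivée. La dérivée de la vitesse donne l'accélération: a(t) = 6·t - 10. Nous avons l'accélération a(t) = 6·t - 10. En substituant t = 2: a(2) = 2.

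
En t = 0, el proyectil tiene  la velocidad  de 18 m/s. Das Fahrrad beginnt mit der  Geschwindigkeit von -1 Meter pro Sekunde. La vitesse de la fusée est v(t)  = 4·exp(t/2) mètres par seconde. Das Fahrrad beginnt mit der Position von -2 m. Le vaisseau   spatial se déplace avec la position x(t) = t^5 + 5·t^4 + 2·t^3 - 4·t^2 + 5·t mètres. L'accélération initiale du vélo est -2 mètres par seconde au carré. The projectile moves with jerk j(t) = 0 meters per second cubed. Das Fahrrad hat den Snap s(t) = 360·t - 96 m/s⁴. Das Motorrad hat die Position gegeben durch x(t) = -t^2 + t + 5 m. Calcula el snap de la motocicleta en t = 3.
Para resolver esto, necesitamos tomar 4 derivadas de nuestra ecuación de la posición x(t) = -t^2 + t + 5. La derivada de la posición da la velocidad: v(t) = 1 - 2·t. Tomando d/dt de v(t), encontramos a(t) = -2. Tomando d/dt de a(t), encontramos j(t) = 0. Tomando d/dt de j(t), encontramos s(t) = 0. Tenemos el snap s(t) = 0. Sustituyendo t = 3: s(3) = 0.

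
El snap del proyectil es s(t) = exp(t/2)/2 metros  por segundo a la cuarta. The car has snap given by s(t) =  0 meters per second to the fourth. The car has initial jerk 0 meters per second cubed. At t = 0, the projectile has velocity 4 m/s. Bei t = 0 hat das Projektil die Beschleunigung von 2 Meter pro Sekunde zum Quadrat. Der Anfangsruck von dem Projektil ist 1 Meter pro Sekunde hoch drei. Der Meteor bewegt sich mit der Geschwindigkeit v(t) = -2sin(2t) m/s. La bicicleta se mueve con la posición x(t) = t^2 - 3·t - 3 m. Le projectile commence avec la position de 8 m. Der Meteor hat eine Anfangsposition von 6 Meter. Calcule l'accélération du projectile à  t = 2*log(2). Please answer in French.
Nous devons intégrer notre équation du snap s(t) = exp(t/2)/2 2 fois. En intégrant le snap et en utilisant la condition initiale j(0) = 1, nous obtenons j(t) = exp(t/2). En prenant ∫j(t)dt et en appliquant a(0) = 2, nous trouvons a(t) = 2·exp(t/2). En utilisant a(t) = 2·exp(t/2) et en substituant t = 2*log(2), nous trouvons a = 4.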